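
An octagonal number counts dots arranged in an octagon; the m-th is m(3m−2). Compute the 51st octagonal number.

7701

The 51st octagonal number is n(3n−2) with n = 51.
51·(3·51 − 2) = 51·151 = 7701.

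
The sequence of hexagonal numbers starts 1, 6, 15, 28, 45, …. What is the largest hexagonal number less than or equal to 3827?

3655

Solve n(2n−1) ≤ 3827 for integer n.
n = 43 gives 3655 ≤ 3827, while n = 44 gives 3828 > 3827; so the answer is 3655.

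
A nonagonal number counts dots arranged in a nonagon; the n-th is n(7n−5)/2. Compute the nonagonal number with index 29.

2871

29·(7·29 − 5)/2 = 29·198/2 = 29·99 = 2871.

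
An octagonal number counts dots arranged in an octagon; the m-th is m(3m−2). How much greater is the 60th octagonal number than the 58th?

704

60·(3·60 − 2) = 10680 and 58·(3·58 − 2) = 9976.
Difference: 10680 − 9976 = 704.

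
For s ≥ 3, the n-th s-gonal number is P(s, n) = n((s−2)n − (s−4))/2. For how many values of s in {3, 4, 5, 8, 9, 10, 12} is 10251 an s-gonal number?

1

s = 3: P(3, 142) = 10153 and P(3, 143) = 10296; 10251 is not s-gonal.
s = 4: P(4, 101) = 10201 and P(4, 102) = 10404; 10251 is not s-gonal.
s = 5: P(5, 82) = 10045 and P(5, 83) = 10292; 10251 is not s-gonal.
s = 8: P(8, 58) = 9976 and P(8, 59) = 10325; 10251 is not s-gonal.
s = 9: P(9, 54) = 10071 and P(9, 55) = 10450; 10251 is not s-gonal.
s = 10: P(10, 51) = 10251. ✓
s = 12: P(12, 45) = 9945 and P(12, 46) = 10396; 10251 is not s-gonal.
Hits: s ∈ {10} → 1.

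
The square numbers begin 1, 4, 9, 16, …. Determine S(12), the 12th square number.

The 12th square number is n² with n = 12.
12² = 144.

144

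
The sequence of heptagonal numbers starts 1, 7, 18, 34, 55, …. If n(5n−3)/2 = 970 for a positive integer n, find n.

20

Set n(5n−3)/2 = 970, giving 5n² − 3n − 1940 = 0.
The discriminant is 9 + 40·970 = 38809, and √38809 = 197.
So n = (3 + 197) / 10 = 200/10 = 20.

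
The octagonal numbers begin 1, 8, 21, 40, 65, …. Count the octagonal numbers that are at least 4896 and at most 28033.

57

The n-th octagonal number is n(3n−2).
Smallest index with value ≥ 4896: n = 41 (giving 4961).
Largest index with value ≤ 28033: n = 97 (giving 28033).
Indices 41 through 97: 57 terms.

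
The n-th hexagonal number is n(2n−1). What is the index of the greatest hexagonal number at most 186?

Solve n(2n−1) ≤ 186 for integer n.
n = 9 gives 153 ≤ 186, while n = 10 gives 190 > 186; so the answer is index 9.

9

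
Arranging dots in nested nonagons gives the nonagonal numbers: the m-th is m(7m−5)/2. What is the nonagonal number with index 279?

271746

279·(7·279 − 5)/2 = 279·1948/2 = 279·974 = 271746.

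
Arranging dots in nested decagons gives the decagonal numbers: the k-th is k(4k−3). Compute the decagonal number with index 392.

The 392nd decagonal number is n(4n−3) with n = 392.
392·(4·392 − 3) = 392·1565 = 613480.

613480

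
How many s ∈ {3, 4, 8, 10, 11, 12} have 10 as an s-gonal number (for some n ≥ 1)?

2

s = 3: P(3, 4) = 10. ✓
s = 4: P(4, 3) = 9 and P(4, 4) = 16; 10 is not s-gonal.
s = 8: P(8, 2) = 8 and P(8, 3) = 21; 10 is not s-gonal.
s = 10: P(10, 2) = 10. ✓
s = 11: P(11, 1) = 1 and P(11, 2) = 11; 10 is not s-gonal.
s = 12: P(12, 1) = 1 and P(12, 2) = 12; 10 is not s-gonal.
Hits: s ∈ {3, 10} → 2.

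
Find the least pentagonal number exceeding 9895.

Solve n(3n−1)/2 > 9895 for integer n.
The largest n with value ≤ 9895 is 81 (since 9801 ≤ 9895 < 10045), so the first above is n = 82, value 10045.

10045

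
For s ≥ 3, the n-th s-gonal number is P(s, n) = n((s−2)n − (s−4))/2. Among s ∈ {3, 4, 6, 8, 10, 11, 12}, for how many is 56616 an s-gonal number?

s = 3: P(3, 336) = 56616. ✓
s = 4: P(4, 237) = 56169 and P(4, 238) = 56644; 56616 is not s-gonal.
s = 6: P(6, 168) = 56280 and P(6, 169) = 56953; 56616 is not s-gonal.
s = 8: P(8, 137) = 56033 and P(8, 138) = 56856; 56616 is not s-gonal.
s = 10: P(10, 119) = 56287 and P(10, 120) = 57240; 56616 is not s-gonal.
s = 11: P(11, 112) = 56056 and P(11, 113) = 57065; 56616 is not s-gonal.
s = 12: P(12, 106) = 55756 and P(12, 107) = 56817; 56616 is not s-gonal.
Hits: s ∈ {3} → 1.

1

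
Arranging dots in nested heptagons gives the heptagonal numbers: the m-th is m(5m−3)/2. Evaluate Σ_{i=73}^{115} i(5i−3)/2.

Σ i(5i−3)/2 = (5Σi² − 3Σi) / 2 over i = 73..115.
Σi = 6670 − 2628 = 4042 and Σi² = 513590 − 127020 = 386570.
(5·386570 − 3·4042) / 2 = 1920724/2 = 960362.

960362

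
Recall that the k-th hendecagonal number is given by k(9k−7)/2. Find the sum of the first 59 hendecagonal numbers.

Σ i(9i−7)/2 = (9Σi² − 7Σi) / 2 over i = 1..59.
Σi = 1770 and Σi² = 70210.
(9·70210 − 7·1770) / 2 = 619500/2 = 309750.

309750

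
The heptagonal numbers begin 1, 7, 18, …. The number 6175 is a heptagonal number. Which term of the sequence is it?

Set n(5n−3)/2 = 6175, giving 5n² − 3n − 12350 = 0.
So n = (3 + 497) / 10 = 500/10 = 50.

50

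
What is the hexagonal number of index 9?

153

The 9th hexagonal number is n(2n−1) with n = 9.
9·(2·9 − 1) = 9·17 = 153.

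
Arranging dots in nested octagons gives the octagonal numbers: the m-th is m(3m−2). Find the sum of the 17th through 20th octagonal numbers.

3974

Σ i(3i−2) = 3Σi² − 2Σi over i = 17..20.
Σi = 210 − 136 = 74 and Σi² = 2870 − 1496 = 1374.
3·1374 − 2·74 = 3974.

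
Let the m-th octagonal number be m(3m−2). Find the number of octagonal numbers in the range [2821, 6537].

17

The n-th octagonal number is n(3n−2).
Smallest index with value ≥ 2821: n = 31 (giving 2821).
Largest index with value ≤ 6537: n = 47 (giving 6533).
Indices 31 through 47: 17 terms.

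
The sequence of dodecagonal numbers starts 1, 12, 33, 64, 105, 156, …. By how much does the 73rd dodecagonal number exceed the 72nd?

721

Consecutive dodecagonal numbers differ by 10n − 9: here 10·73 − 9 = 721.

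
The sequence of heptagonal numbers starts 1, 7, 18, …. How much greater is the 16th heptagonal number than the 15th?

76

Consecutive heptagonal numbers differ by 5n − 4: here 5·16 − 4 = 76.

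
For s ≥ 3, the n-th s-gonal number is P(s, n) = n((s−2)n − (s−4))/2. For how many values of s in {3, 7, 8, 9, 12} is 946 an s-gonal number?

s = 3: P(3, 43) = 946. ✓
s = 7: P(7, 19) = 874 and P(7, 20) = 970; 946 is not s-gonal.
s = 8: P(8, 18) = 936 and P(8, 19) = 1045; 946 is not s-gonal.
s = 9: P(9, 16) = 856 and P(9, 17) = 969; 946 is not s-gonal.
s = 12: P(12, 14) = 924 and P(12, 15) = 1065; 946 is not s-gonal.
Hits: s ∈ {3} → 1.

1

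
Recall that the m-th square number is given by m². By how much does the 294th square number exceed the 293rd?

587

n² − (n−1)² = 2n − 1, so 294² − 293² = 2·294 − 1 = 587.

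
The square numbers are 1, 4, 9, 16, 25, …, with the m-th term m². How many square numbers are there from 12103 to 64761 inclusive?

The n-th square number is n².
Smallest index with value ≥ 12103: n = 111 (giving 12321).
Largest index with value ≤ 64761: n = 254 (giving 64516).
Indices 111 through 254: 144 terms.

144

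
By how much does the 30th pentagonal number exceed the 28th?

173

30·(3·30 − 1)/2 = 1335 and 28·(3·28 − 1)/2 = 1162.
Difference: 1335 − 1162 = 173.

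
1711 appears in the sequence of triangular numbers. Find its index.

Set n(n+1)/2 = 1711, giving n² + n − 3422 = 0.
So n = (-1 + 117) / 2 = 116/2 = 58.

58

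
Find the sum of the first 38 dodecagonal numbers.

92131

Σ i(5i−4) = 5Σi² − 4Σi over i = 1..38.
Σi = 741 and Σi² = 19019.
5·19019 − 4·741 = 92131.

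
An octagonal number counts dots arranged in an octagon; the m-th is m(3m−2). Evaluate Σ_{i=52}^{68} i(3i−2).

Σ i(3i−2) = 3Σi² − 2Σi over i = 52..68.
Σi = 2346 − 1326 = 1020 and Σi² = 107134 − 45526 = 61608.
3·61608 − 2·1020 = 182784.

182784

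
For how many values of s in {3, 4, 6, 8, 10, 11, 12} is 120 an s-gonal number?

s = 3: P(3, 15) = 120. ✓
s = 4: P(4, 10) = 100 and P(4, 11) = 121; 120 is not s-gonal.
s = 6: P(6, 8) = 120. ✓
s = 8: P(8, 6) = 96 and P(8, 7) = 133; 120 is not s-gonal.
s = 10: P(10, 5) = 85 and P(10, 6) = 126; 120 is not s-gonal.
s = 11: P(11, 5) = 95 and P(11, 6) = 141; 120 is not s-gonal.
s = 12: P(12, 5) = 105 and P(12, 6) = 156; 120 is not s-gonal.
Hits: s ∈ {3, 6} → 2.

2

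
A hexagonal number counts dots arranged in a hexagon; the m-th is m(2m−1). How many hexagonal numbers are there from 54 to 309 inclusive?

7

The n-th hexagonal number is n(2n−1).
Smallest index with value ≥ 54: n = 6 (giving 66).
Largest index with value ≤ 309: n = 12 (giving 276).
Indices 6 through 12: 7 terms.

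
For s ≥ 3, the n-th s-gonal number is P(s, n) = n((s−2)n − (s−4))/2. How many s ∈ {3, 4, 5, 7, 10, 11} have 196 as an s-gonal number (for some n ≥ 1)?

2

s = 3: P(3, 19) = 190 and P(3, 20) = 210; 196 is not s-gonal.
s = 4: P(4, 14) = 196. ✓
s = 5: P(5, 11) = 176 and P(5, 12) = 210; 196 is not s-gonal.
s = 7: P(7, 9) = 189 and P(7, 10) = 235; 196 is not s-gonal.
s = 10: P(10, 7) = 175 and P(10, 8) = 232; 196 is not s-gonal.
s = 11: P(11, 7) = 196. ✓
Hits: s ∈ {4, 11} → 2.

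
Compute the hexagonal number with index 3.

15

The 3rd hexagonal number is n(2n−1) with n = 3.
3·(2·3 − 1) = 3·5 = 15.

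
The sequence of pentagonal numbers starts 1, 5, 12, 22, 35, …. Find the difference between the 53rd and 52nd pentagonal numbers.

157

Consecutive pentagonal numbers differ by 3n − 2: here 3·53 − 2 = 157.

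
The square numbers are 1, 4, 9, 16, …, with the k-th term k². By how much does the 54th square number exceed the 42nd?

1152

54² = 2916 and 42² = 1764.
Difference: 2916 − 1764 = 1152.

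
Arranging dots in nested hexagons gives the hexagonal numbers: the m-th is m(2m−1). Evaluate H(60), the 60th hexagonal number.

7140

The 60th hexagonal number is n(2n−1) with n = 60.
60·(2·60 − 1) = 60·119 = 7140.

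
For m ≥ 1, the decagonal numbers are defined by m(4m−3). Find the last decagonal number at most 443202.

442557

Solve n(4n−3) ≤ 443202 for integer n.
n = 333 gives 442557 ≤ 443202, while n = 334 gives 445222 > 443202; so the answer is 442557.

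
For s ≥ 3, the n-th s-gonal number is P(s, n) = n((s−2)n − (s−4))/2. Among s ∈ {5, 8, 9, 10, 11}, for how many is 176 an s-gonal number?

s = 5: P(5, 11) = 176. ✓
s = 8: P(8, 8) = 176. ✓
s = 9: P(9, 7) = 154 and P(9, 8) = 204; 176 is not s-gonal.
s = 10: P(10, 7) = 175 and P(10, 8) = 232; 176 is not s-gonal.
s = 11: P(11, 6) = 141 and P(11, 7) = 196; 176 is not s-gonal.
Hits: s ∈ {5, 8} → 2.

2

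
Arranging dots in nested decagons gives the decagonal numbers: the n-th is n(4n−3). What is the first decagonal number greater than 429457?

Solve n(4n−3) > 429457 for integer n.
The largest n with value ≤ 429457 is 328 (since 429352 ≤ 429457 < 431977), so the first above is n = 329, value 431977.

431977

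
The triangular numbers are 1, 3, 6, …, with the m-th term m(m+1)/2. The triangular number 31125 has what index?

249

Set n(n+1)/2 = 31125, giving n² + n − 62250 = 0.
The discriminant is 1 + 8·31125 = 249001, and √249001 = 499.
So n = (-1 + 499) / 2 = 498/2 = 249.
Check: 249·250/2 = 31125. ✓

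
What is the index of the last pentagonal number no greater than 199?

Solve n(3n−1)/2 ≤ 199 for integer n.
n = 11 gives 176 ≤ 199, while n = 12 gives 210 > 199; so the answer is index 11.

11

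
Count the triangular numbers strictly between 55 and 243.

11

The n-th triangular number is n(n+1)/2.
Smallest index with value > 55: n = 11 (giving 66).
Largest index with value < 243: n = 21 (giving 231).
Indices 11 through 21: 11 terms.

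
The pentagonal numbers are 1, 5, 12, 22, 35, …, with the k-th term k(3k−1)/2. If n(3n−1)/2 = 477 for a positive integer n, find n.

Set n(3n−1)/2 = 477, giving 3n² − n − 954 = 0.
The discriminant is 1 + 24·477 = 11449, and √11449 = 107.
So n = (1 + 107) / 6 = 108/6 = 18.

18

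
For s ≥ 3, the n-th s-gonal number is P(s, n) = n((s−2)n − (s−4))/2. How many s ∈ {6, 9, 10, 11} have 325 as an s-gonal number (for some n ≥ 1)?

2

s = 6: P(6, 13) = 325. ✓
s = 9: P(9, 10) = 325. ✓
s = 10: P(10, 9) = 297 and P(10, 10) = 370; 325 is not s-gonal.
s = 11: P(11, 8) = 260 and P(11, 9) = 333; 325 is not s-gonal.
Hits: s ∈ {6, 9} → 2.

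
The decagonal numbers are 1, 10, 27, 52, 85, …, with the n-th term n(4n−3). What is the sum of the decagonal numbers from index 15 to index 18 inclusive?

4178

Σ i(4i−3) = 4Σi² − 3Σi over i = 15..18.
Σi = 171 − 105 = 66 and Σi² = 2109 − 1015 = 1094.
4·1094 − 3·66 = 4178.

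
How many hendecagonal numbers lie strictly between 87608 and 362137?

The n-th hendecagonal number is n(9n−7)/2.
Smallest index with value > 87608: n = 140 (giving 87710).
Largest index with value < 362137: n = 284 (giving 361958).
Indices 140 through 284: 145 terms.

145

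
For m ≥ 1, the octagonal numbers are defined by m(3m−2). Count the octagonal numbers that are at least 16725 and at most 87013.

The n-th octagonal number is n(3n−2).
Smallest index with value ≥ 16725: n = 75 (giving 16725).
Largest index with value ≤ 87013: n = 170 (giving 86360).
Indices 75 through 170: 96 terms.

96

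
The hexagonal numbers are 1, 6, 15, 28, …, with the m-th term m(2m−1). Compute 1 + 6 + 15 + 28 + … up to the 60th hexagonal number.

Σ i(2i−1) = 2Σi² − Σi over i = 1..60.
Σi = 1830 and Σi² = 73810.
2·73810 − 1·1830 = 145790.

145790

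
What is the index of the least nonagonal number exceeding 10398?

Solve n(7n−5)/2 > 10398 for integer n.
The largest n with value ≤ 10398 is 54 (since 10071 ≤ 10398 < 10450), so the first above is n = 55, value 10450.

55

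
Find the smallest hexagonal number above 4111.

4186

Solve n(2n−1) > 4111 for integer n.
The largest n with value ≤ 4111 is 45 (since 4005 ≤ 4111 < 4186), so the first above is n = 46, value 4186.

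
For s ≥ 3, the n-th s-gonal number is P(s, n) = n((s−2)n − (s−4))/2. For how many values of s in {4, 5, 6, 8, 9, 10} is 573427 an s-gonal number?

1

s = 4: P(4, 757) = 573049 and P(4, 758) = 574564; 573427 is not s-gonal.
s = 5: P(5, 618) = 572577 and P(5, 619) = 574432; 573427 is not s-gonal.
s = 6: P(6, 535) = 571915 and P(6, 536) = 574056; 573427 is not s-gonal.
s = 8: P(8, 437) = 572033 and P(8, 438) = 574656; 573427 is not s-gonal.
s = 9: P(9, 405) = 573075 and P(9, 406) = 575911; 573427 is not s-gonal.
s = 10: P(10, 379) = 573427. ✓
Hits: s ∈ {10} → 1.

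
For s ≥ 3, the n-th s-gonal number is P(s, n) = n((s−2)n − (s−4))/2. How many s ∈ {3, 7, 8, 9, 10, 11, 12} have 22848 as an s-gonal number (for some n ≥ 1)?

1

s = 3: P(3, 213) = 22791 and P(3, 214) = 23005; 22848 is not s-gonal.
s = 7: P(7, 95) = 22420 and P(7, 96) = 22896; 22848 is not s-gonal.
s = 8: P(8, 87) = 22533 and P(8, 88) = 23056; 22848 is not s-gonal.
s = 9: P(9, 81) = 22761 and P(9, 82) = 23329; 22848 is not s-gonal.
s = 10: P(10, 75) = 22275 and P(10, 76) = 22876; 22848 is not s-gonal.
s = 11: P(11, 71) = 22436 and P(11, 72) = 23076; 22848 is not s-gonal.
s = 12: P(12, 68) = 22848. ✓
Hits: s ∈ {12} → 1.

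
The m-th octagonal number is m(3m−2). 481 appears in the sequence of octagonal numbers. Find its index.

Set n(3n−2) = 481, giving 3n² − 2n − 481 = 0.
So n = (2 + 76) / 6 = 78/6 = 13.

13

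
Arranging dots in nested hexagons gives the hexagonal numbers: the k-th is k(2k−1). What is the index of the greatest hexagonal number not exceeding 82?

6

Solve n(2n−1) ≤ 82 for integer n.
n = 6 gives 66 ≤ 82, while n = 7 gives 91 > 82; so the answer is index 6.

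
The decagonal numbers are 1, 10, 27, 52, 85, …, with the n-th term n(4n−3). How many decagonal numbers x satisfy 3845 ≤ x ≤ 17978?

36

The n-th decagonal number is n(4n−3).
Smallest index with value ≥ 3845: n = 32 (giving 4000).
Largest index with value ≤ 17978: n = 67 (giving 17755).
Indices 32 through 67: 36 terms.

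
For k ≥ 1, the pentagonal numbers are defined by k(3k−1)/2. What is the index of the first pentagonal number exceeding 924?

Solve n(3n−1)/2 > 924 for integer n.
The largest n with value ≤ 924 is 24 (since 852 ≤ 924 < 925), so the first above is n = 25, value 925.

25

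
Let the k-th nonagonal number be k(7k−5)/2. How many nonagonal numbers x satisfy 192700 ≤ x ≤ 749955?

229

The n-th nonagonal number is n(7n−5)/2.
Smallest index with value ≥ 192700: n = 235 (giving 192700).
Largest index with value ≤ 749955: n = 463 (giving 749134).
Indices 235 through 463: 229 terms.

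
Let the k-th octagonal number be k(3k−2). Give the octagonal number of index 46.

6256

46·(3·46 − 2) = 46·136 = 6256.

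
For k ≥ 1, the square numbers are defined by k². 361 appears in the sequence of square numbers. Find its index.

We need n² = 361, so n = √361 = 19.

19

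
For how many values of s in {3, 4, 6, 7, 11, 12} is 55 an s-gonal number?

s = 3: P(3, 10) = 55. ✓
s = 4: P(4, 7) = 49 and P(4, 8) = 64; 55 is not s-gonal.
s = 6: P(6, 5) = 45 and P(6, 6) = 66; 55 is not s-gonal.
s = 7: P(7, 5) = 55. ✓
s = 11: P(11, 3) = 30 and P(11, 4) = 58; 55 is not s-gonal.
s = 12: P(12, 3) = 33 and P(12, 4) = 64; 55 is not s-gonal.
Hits: s ∈ {3, 7} → 2.

2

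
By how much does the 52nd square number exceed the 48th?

52² = 2704 and 48² = 2304.
Difference: 2704 − 2304 = 400.

400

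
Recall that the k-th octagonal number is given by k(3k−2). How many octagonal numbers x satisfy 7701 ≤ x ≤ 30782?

The n-th octagonal number is n(3n−2).
Smallest index with value ≥ 7701: n = 51 (giving 7701).
Largest index with value ≤ 30782: n = 101 (giving 30401).
Indices 51 through 101: 51 terms.

51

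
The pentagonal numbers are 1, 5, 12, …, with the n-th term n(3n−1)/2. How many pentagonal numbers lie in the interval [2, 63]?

5

The n-th pentagonal number is n(3n−1)/2.
Smallest index with value ≥ 2: n = 2 (giving 5).
Largest index with value ≤ 63: n = 6 (giving 51).
Indices 2 through 6: 5 terms.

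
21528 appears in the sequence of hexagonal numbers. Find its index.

104

Set n(2n−1) = 21528, giving 2n² − n − 21528 = 0.
So n = (1 + 415) / 4 = 416/4 = 104.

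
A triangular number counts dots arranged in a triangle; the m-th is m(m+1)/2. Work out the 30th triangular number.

465

The 30th triangular number is n(n+1)/2 with n = 30.
30·31/2 = 930/2 = 465.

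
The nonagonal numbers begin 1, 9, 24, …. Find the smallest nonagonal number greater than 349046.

350919

Solve n(7n−5)/2 > 349046 for integer n.
The largest n with value ≤ 349046 is 316 (since 348706 ≤ 349046 < 350919), so the first above is n = 317, value 350919.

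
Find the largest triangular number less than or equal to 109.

Solve n(n+1)/2 ≤ 109 for integer n.
n = 14 gives 105 ≤ 109, while n = 15 gives 120 > 109; so the answer is 105.

105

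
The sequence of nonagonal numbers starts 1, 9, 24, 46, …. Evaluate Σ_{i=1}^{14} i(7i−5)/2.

3290

Σ i(7i−5)/2 = (7Σi² − 5Σi) / 2 over i = 1..14.
Σi = 105 and Σi² = 1015.
(7·1015 − 5·105) / 2 = 6580/2 = 3290.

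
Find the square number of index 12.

144

The 12th square number is n² with n = 12.
12² = 144.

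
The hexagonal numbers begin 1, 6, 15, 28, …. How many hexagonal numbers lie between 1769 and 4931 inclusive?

The n-th hexagonal number is n(2n−1).
Smallest index with value ≥ 1769: n = 30 (giving 1770).
Largest index with value ≤ 4931: n = 49 (giving 4753).
Indices 30 through 49: 20 terms.

20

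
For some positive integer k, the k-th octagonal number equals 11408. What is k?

62

Set n(3n−2) = 11408, giving 3n² − 2n − 11408 = 0.
So n = (2 + 370) / 6 = 372/6 = 62.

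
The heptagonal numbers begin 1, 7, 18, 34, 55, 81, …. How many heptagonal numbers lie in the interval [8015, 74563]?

117

The n-th heptagonal number is n(5n−3)/2.
Smallest index with value ≥ 8015: n = 57 (giving 8037).
Largest index with value ≤ 74563: n = 173 (giving 74563).
Indices 57 through 173: 117 terms.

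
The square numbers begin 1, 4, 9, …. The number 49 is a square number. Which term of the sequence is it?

We need n² = 49, so n = √49 = 7.

7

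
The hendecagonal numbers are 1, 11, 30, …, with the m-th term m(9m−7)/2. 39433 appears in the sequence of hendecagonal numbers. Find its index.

94

Set n(9n−7)/2 = 39433, giving 9n² − 7n − 78866 = 0.
So n = (7 + 1685) / 18 = 1692/18 = 94.
Check: 94·(9·94 − 7)/2 = 39433. ✓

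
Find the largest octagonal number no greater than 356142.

354320

Solve n(3n−2) ≤ 356142 for integer n.
n = 344 gives 354320 ≤ 356142, while n = 345 gives 356385 > 356142; so the answer is 354320.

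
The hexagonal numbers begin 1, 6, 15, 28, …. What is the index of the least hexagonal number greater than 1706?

30

Solve n(2n−1) > 1706 for integer n.
The largest n with value ≤ 1706 is 29 (since 1653 ≤ 1706 < 1770), so the first above is n = 30, value 1770.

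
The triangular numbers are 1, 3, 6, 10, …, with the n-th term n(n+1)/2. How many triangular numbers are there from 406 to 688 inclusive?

The n-th triangular number is n(n+1)/2.
Smallest index with value ≥ 406: n = 28 (giving 406).
Largest index with value ≤ 688: n = 36 (giving 666).
Indices 28 through 36: 9 terms.

9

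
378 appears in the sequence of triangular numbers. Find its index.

Set n(n+1)/2 = 378, giving n² + n − 756 = 0.
So n = (-1 + 55) / 2 = 54/2 = 27.
Check: 27·28/2 = 378. ✓

27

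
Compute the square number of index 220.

48400

The 220th square number is n² with n = 220.
220² = 48400.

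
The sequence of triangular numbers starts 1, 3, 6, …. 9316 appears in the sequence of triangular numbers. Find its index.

136

Set n(n+1)/2 = 9316, giving n² + n − 18632 = 0.
The discriminant is 1 + 8·9316 = 74529, and √74529 = 273.
So n = (-1 + 273) / 2 = 272/2 = 136.
Check: 136·137/2 = 9316. ✓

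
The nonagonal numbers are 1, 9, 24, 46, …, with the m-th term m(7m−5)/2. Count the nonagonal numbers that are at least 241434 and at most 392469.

The n-th nonagonal number is n(7n−5)/2.
Smallest index with value ≥ 241434: n = 263 (giving 241434).
Largest index with value ≤ 392469: n = 335 (giving 391950).
Indices 263 through 335: 73 terms.

73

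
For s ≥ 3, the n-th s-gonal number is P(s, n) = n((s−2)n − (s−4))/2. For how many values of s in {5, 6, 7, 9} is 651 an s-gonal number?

s = 5: P(5, 21) = 651. ✓
s = 6: P(6, 18) = 630 and P(6, 19) = 703; 651 is not s-gonal.
s = 7: P(7, 16) = 616 and P(7, 17) = 697; 651 is not s-gonal.
s = 9: P(9, 14) = 651. ✓
Hits: s ∈ {5, 9} → 2.

2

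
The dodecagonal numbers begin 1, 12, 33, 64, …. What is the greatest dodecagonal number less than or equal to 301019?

299145

Solve n(5n−4) ≤ 301019 for integer n.
n = 245 gives 299145 ≤ 301019, while n = 246 gives 301596 > 301019; so the answer is 299145.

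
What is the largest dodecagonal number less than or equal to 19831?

Solve n(5n−4) ≤ 19831 for integer n.
n = 63 gives 19593 ≤ 19831, while n = 64 gives 20224 > 19831; so the answer is 19593.

19593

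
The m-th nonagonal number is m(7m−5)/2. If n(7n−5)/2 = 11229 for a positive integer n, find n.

57

Set n(7n−5)/2 = 11229, giving 7n² − 5n − 22458 = 0.
The discriminant is 25 + 56·11229 = 628849, and √628849 = 793.
So n = (5 + 793) / 14 = 798/14 = 57.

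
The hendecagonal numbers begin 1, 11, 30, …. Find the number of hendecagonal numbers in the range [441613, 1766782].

313

The n-th hendecagonal number is n(9n−7)/2.
Smallest index with value ≥ 441613: n = 314 (giving 442583).
Largest index with value ≤ 1766782: n = 626 (giving 1761251).
Indices 314 through 626: 313 terms.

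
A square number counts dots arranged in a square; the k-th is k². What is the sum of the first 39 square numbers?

20540

Σ_{i=1}^{39} i² = 39·40·79/6 = 20540.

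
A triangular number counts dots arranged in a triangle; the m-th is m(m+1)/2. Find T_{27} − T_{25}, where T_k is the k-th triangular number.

27·28/2 = 378 and 25·26/2 = 325.
Difference: 378 − 325 = 53.

53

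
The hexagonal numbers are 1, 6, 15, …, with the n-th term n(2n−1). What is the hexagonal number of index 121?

The 121st hexagonal number is n(2n−1) with n = 121.
121·(2·121 − 1) = 121·241 = 29161.

29161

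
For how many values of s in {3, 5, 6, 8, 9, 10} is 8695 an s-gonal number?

1

s = 3: P(3, 131) = 8646 and P(3, 132) = 8778; 8695 is not s-gonal.
s = 5: P(5, 76) = 8626 and P(5, 77) = 8855; 8695 is not s-gonal.
s = 6: P(6, 66) = 8646 and P(6, 67) = 8911; 8695 is not s-gonal.
s = 8: P(8, 54) = 8640 and P(8, 55) = 8965; 8695 is not s-gonal.
s = 9: P(9, 50) = 8625 and P(9, 51) = 8976; 8695 is not s-gonal.
s = 10: P(10, 47) = 8695. ✓
Hits: s ∈ {10} → 1.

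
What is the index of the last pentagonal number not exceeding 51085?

Solve n(3n−1)/2 ≤ 51085 for integer n.
n = 184 gives 50692 ≤ 51085, while n = 185 gives 51245 > 51085; so the answer is index 184.

184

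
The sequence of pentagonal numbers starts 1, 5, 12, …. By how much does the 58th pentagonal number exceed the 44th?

2135

58·(3·58 − 1)/2 = 5017 and 44·(3·44 − 1)/2 = 2882.
Difference: 5017 − 2882 = 2135.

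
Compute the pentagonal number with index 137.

The 137th pentagonal number is n(3n−1)/2 with n = 137.
137·(3·137 − 1)/2 = 137·410/2 = 137·205 = 28085.

28085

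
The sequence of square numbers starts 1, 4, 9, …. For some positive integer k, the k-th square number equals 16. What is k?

We need n² = 16, so n = √16 = 4.

4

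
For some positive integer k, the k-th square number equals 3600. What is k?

We need n² = 3600, so n = √3600 = 60.

60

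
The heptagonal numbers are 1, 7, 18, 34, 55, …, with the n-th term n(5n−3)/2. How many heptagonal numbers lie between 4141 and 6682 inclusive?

12

The n-th heptagonal number is n(5n−3)/2.
Smallest index with value ≥ 4141: n = 41 (giving 4141).
Largest index with value ≤ 6682: n = 52 (giving 6682).
Indices 41 through 52: 12 terms.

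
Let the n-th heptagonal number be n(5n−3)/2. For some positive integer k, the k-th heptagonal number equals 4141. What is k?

Set n(5n−3)/2 = 4141, giving 5n² − 3n − 8282 = 0.
So n = (3 + 407) / 10 = 410/10 = 41.

41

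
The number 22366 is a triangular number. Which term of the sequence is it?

Set n(n+1)/2 = 22366, giving n² + n − 44732 = 0.
So n = (-1 + 423) / 2 = 422/2 = 211.

211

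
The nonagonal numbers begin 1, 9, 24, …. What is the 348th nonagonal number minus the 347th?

Consecutive nonagonal numbers differ by 7n − 6: here 7·348 − 6 = 2430.

2430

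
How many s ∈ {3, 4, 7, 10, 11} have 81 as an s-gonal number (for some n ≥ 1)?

2

s = 3: P(3, 12) = 78 and P(3, 13) = 91; 81 is not s-gonal.
s = 4: P(4, 9) = 81. ✓
s = 7: P(7, 6) = 81. ✓
s = 10: P(10, 4) = 52 and P(10, 5) = 85; 81 is not s-gonal.
s = 11: P(11, 4) = 58 and P(11, 5) = 95; 81 is not s-gonal.
Hits: s ∈ {4, 7} → 2.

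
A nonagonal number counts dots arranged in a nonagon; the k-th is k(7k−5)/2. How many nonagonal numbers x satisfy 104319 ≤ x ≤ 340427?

140

The n-th nonagonal number is n(7n−5)/2.
Smallest index with value ≥ 104319: n = 173 (giving 104319).
Largest index with value ≤ 340427: n = 312 (giving 339924).
Indices 173 through 312: 140 terms.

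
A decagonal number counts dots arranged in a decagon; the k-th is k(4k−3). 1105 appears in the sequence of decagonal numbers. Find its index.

17

Set n(4n−3) = 1105, giving 4n² − 3n − 1105 = 0.
The discriminant is 9 + 16·1105 = 17689, and √17689 = 133.
So n = (3 + 133) / 8 = 136/8 = 17.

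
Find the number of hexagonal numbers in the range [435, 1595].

14

The n-th hexagonal number is n(2n−1).
Smallest index with value ≥ 435: n = 15 (giving 435).
Largest index with value ≤ 1595: n = 28 (giving 1540).
Indices 15 through 28: 14 terms.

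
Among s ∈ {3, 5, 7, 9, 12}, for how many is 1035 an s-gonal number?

s = 3: P(3, 45) = 1035. ✓
s = 5: P(5, 26) = 1001 and P(5, 27) = 1080; 1035 is not s-gonal.
s = 7: P(7, 20) = 970 and P(7, 21) = 1071; 1035 is not s-gonal.
s = 9: P(9, 17) = 969 and P(9, 18) = 1089; 1035 is not s-gonal.
s = 12: P(12, 14) = 924 and P(12, 15) = 1065; 1035 is not s-gonal.
Hits: s ∈ {3} → 1.

1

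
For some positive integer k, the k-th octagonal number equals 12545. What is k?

65

Set n(3n−2) = 12545, giving 3n² − 2n − 12545 = 0.
The discriminant is 4 + 12·12545 = 150544, and √150544 = 388.
So n = (2 + 388) / 6 = 390/6 = 65.
Check: 65·(3·65 − 2) = 12545. ✓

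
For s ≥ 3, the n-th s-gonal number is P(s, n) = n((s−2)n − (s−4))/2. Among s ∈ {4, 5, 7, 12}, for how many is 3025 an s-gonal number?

2

s = 4: P(4, 55) = 3025. ✓
s = 5: P(5, 45) = 3015 and P(5, 46) = 3151; 3025 is not s-gonal.
s = 7: P(7, 35) = 3010 and P(7, 36) = 3186; 3025 is not s-gonal.
s = 12: P(12, 25) = 3025. ✓
Hits: s ∈ {4, 12} → 2.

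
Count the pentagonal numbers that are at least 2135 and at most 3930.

The n-th pentagonal number is n(3n−1)/2.
Smallest index with value ≥ 2135: n = 38 (giving 2147).
Largest index with value ≤ 3930: n = 51 (giving 3876).
Indices 38 through 51: 14 terms.

14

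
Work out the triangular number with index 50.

1275

50·51/2 = 2550/2 = 1275.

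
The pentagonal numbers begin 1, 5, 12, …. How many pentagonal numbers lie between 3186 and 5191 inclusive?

The n-th pentagonal number is n(3n−1)/2.
Smallest index with value ≥ 3186: n = 47 (giving 3290).
Largest index with value ≤ 5191: n = 58 (giving 5017).
Indices 47 through 58: 12 terms.

12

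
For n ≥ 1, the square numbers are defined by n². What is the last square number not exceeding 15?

9

Solve n² ≤ 15 for integer n.
n = 3 gives 9 ≤ 15, while n = 4 gives 16 > 15; so the answer is 9.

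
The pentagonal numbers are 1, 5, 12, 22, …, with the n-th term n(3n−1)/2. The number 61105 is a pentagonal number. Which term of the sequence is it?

Set n(3n−1)/2 = 61105, giving 3n² − n − 122210 = 0.
The discriminant is 1 + 24·61105 = 1466521, and √1466521 = 1211.
So n = (1 + 1211) / 6 = 1212/6 = 202.

202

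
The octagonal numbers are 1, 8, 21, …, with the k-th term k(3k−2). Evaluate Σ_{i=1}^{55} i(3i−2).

Σ i(3i−2) = 3Σi² − 2Σi over i = 1..55.
Σi = 1540 and Σi² = 56980.
3·56980 − 2·1540 = 167860.

167860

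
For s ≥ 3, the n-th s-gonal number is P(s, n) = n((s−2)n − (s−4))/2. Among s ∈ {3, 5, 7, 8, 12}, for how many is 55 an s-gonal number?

s = 3: P(3, 10) = 55. ✓
s = 5: P(5, 6) = 51 and P(5, 7) = 70; 55 is not s-gonal.
s = 7: P(7, 5) = 55. ✓
s = 8: P(8, 4) = 40 and P(8, 5) = 65; 55 is not s-gonal.
s = 12: P(12, 3) = 33 and P(12, 4) = 64; 55 is not s-gonal.
Hits: s ∈ {3, 7} → 2.

2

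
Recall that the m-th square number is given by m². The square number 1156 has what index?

We need n² = 1156, so n = √1156 = 34.
Check: 34² = 1156. ✓

34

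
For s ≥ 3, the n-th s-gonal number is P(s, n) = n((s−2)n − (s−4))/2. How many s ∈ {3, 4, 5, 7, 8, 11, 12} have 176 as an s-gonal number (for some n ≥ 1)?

2

s = 3: P(3, 18) = 171 and P(3, 19) = 190; 176 is not s-gonal.
s = 4: P(4, 13) = 169 and P(4, 14) = 196; 176 is not s-gonal.
s = 5: P(5, 11) = 176. ✓
s = 7: P(7, 8) = 148 and P(7, 9) = 189; 176 is not s-gonal.
s = 8: P(8, 8) = 176. ✓
s = 11: P(11, 6) = 141 and P(11, 7) = 196; 176 is not s-gonal.
s = 12: P(12, 6) = 156 and P(12, 7) = 217; 176 is not s-gonal.
Hits: s ∈ {5, 8} → 2.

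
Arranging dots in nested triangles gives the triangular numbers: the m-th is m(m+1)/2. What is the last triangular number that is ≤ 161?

Solve n(n+1)/2 ≤ 161 for integer n.
n = 17 gives 153 ≤ 161, while n = 18 gives 171 > 161; so the answer is 153.

153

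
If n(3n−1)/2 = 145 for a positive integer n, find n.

Set n(3n−1)/2 = 145, giving 3n² − n − 290 = 0.
The discriminant is 1 + 24·145 = 3481, and √3481 = 59.
So n = (1 + 59) / 6 = 60/6 = 10.
Check: 10·(3·10 − 1)/2 = 145. ✓

10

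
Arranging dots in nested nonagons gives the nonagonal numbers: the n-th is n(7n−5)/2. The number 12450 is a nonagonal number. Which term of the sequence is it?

Set n(7n−5)/2 = 12450, giving 7n² − 5n − 24900 = 0.
The discriminant is 25 + 56·12450 = 697225, and √697225 = 835.
So n = (5 + 835) / 14 = 840/14 = 60.

60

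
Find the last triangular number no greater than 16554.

16471

Solve n(n+1)/2 ≤ 16554 for integer n.
n = 181 gives 16471 ≤ 16554, while n = 182 gives 16653 > 16554; so the answer is 16471.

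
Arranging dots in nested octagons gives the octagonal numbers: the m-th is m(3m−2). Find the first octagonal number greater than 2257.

2296

Solve n(3n−2) > 2257 for integer n.
The largest n with value ≤ 2257 is 27 (since 2133 ≤ 2257 < 2296), so the first above is n = 28, value 2296.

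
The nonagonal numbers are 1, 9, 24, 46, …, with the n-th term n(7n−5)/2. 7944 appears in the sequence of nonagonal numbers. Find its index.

Set n(7n−5)/2 = 7944, giving 7n² − 5n − 15888 = 0.
The discriminant is 25 + 56·7944 = 444889, and √444889 = 667.
So n = (5 + 667) / 14 = 672/14 = 48.

48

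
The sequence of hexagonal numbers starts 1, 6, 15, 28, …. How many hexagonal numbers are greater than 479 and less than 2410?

19

The n-th hexagonal number is n(2n−1).
Smallest index with value > 479: n = 16 (giving 496).
Largest index with value < 2410: n = 34 (giving 2278).
Indices 16 through 34: 19 terms.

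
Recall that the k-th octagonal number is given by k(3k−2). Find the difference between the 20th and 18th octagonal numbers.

224

20·(3·20 − 2) = 1160 and 18·(3·18 − 2) = 936.
Difference: 1160 − 936 = 224.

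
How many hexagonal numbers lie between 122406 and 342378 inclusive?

167

The n-th hexagonal number is n(2n−1).
Smallest index with value ≥ 122406: n = 248 (giving 122760).
Largest index with value ≤ 342378: n = 414 (giving 342378).
Indices 248 through 414: 167 terms.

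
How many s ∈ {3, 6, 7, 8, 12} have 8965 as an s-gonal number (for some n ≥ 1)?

1

s = 3: P(3, 133) = 8911 and P(3, 134) = 9045; 8965 is not s-gonal.
s = 6: P(6, 67) = 8911 and P(6, 68) = 9180; 8965 is not s-gonal.
s = 7: P(7, 60) = 8910 and P(7, 61) = 9211; 8965 is not s-gonal.
s = 8: P(8, 55) = 8965. ✓
s = 12: P(12, 42) = 8652 and P(12, 43) = 9073; 8965 is not s-gonal.
Hits: s ∈ {8} → 1.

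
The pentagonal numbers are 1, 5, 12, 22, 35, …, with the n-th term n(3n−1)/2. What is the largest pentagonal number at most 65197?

64792

Solve n(3n−1)/2 ≤ 65197 for integer n.
n = 208 gives 64792 ≤ 65197, while n = 209 gives 65417 > 65197; so the answer is 64792.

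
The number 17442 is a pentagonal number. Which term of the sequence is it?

108

Set n(3n−1)/2 = 17442, giving 3n² − n − 34884 = 0.
The discriminant is 1 + 24·17442 = 418609, and √418609 = 647.
So n = (1 + 647) / 6 = 648/6 = 108.
Check: 108·(3·108 − 1)/2 = 17442. ✓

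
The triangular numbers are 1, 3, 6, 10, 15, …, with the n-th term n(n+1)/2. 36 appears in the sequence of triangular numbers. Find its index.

Set n(n+1)/2 = 36, giving n² + n − 72 = 0.
The discriminant is 1 + 8·36 = 289, and √289 = 17.
So n = (-1 + 17) / 2 = 16/2 = 8.

8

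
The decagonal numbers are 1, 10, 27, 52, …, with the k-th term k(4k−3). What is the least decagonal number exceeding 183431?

Solve n(4n−3) > 183431 for integer n.
The largest n with value ≤ 183431 is 214 (since 182542 ≤ 183431 < 184255), so the first above is n = 215, value 184255.

184255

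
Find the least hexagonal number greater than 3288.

3321

Solve n(2n−1) > 3288 for integer n.
The largest n with value ≤ 3288 is 40 (since 3160 ≤ 3288 < 3321), so the first above is n = 41, value 3321.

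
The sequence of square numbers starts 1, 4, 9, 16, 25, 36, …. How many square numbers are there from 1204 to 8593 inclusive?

58

The n-th square number is n².
Smallest index with value ≥ 1204: n = 35 (giving 1225).
Largest index with value ≤ 8593: n = 92 (giving 8464).
Indices 35 through 92: 58 terms.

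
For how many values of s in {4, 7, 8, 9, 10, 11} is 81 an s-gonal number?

2

s = 4: P(4, 9) = 81. ✓
s = 7: P(7, 6) = 81. ✓
s = 8: P(8, 5) = 65 and P(8, 6) = 96; 81 is not s-gonal.
s = 9: P(9, 5) = 75 and P(9, 6) = 111; 81 is not s-gonal.
s = 10: P(10, 4) = 52 and P(10, 5) = 85; 81 is not s-gonal.
s = 11: P(11, 4) = 58 and P(11, 5) = 95; 81 is not s-gonal.
Hits: s ∈ {4, 7} → 2.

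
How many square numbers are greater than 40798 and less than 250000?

The n-th square number is n².
Smallest index with value > 40798: n = 202 (giving 40804).
Largest index with value < 250000: n = 499 (giving 249001).
Indices 202 through 499: 298 terms.

298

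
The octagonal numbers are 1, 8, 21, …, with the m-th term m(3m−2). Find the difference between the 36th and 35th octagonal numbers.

Consecutive octagonal numbers differ by 6n − 5: here 6·36 − 5 = 211.

211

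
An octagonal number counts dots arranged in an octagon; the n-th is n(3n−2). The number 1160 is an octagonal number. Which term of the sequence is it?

Set n(3n−2) = 1160, giving 3n² − 2n − 1160 = 0.
The discriminant is 4 + 12·1160 = 13924, and √13924 = 118.
So n = (2 + 118) / 6 = 120/6 = 20.

20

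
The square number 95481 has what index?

We need n² = 95481, so n = √95481 = 309.

309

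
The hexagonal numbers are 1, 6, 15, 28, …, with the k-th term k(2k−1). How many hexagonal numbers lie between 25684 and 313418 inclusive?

The n-th hexagonal number is n(2n−1).
Smallest index with value ≥ 25684: n = 114 (giving 25878).
Largest index with value ≤ 313418: n = 396 (giving 313236).
Indices 114 through 396: 283 terms.

283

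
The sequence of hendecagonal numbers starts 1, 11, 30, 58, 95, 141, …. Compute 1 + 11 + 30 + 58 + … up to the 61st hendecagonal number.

Σ i(9i−7)/2 = (9Σi² − 7Σi) / 2 over i = 1..61.
Σi = 1891 and Σi² = 77531.
(9·77531 − 7·1891) / 2 = 684542/2 = 342271.

342271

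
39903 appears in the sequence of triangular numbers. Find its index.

Set n(n+1)/2 = 39903, giving n² + n − 79806 = 0.
The discriminant is 1 + 8·39903 = 319225, and √319225 = 565.
So n = (-1 + 565) / 2 = 564/2 = 282.
Check: 282·283/2 = 39903. ✓

282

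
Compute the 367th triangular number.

The 367th triangular number is n(n+1)/2 with n = 367.
367·368/2 = 135056/2 = 67528.

67528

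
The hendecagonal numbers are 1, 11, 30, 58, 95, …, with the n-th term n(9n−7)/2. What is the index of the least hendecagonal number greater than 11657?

Solve n(9n−7)/2 > 11657 for integer n.
The largest n with value ≤ 11657 is 51 (since 11526 ≤ 11657 < 11986), so the first above is n = 52, value 11986.

52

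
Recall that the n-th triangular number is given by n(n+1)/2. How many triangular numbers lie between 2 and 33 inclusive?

6

The n-th triangular number is n(n+1)/2.
Smallest index with value ≥ 2: n = 2 (giving 3).
Largest index with value ≤ 33: n = 7 (giving 28).
Indices 2 through 7: 6 terms.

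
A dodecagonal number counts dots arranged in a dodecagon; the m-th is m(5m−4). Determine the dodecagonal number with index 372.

The 372nd dodecagonal number is n(5n−4) with n = 372.
372·(5·372 − 4) = 372·1856 = 690432.

690432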